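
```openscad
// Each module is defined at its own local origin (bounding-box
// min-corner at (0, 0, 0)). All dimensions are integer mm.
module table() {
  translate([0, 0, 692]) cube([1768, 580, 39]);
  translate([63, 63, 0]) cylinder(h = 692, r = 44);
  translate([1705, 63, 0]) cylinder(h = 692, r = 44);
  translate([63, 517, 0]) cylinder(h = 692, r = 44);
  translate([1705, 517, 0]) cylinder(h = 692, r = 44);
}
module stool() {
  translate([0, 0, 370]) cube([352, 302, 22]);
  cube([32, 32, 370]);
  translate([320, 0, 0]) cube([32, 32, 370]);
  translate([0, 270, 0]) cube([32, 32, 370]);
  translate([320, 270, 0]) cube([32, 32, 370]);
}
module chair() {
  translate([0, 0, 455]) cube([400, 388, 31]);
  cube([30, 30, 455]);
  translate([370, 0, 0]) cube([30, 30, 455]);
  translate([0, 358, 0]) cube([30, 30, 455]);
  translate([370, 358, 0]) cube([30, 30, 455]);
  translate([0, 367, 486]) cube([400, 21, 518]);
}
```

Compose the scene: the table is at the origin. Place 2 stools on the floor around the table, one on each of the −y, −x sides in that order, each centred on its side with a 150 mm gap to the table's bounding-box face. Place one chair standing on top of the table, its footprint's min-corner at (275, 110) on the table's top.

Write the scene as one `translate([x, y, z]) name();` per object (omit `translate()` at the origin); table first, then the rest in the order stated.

table();
translate([708, -452, 0]) stool();
translate([-502, 139, 0]) stool();
translate([275, 110, 731]) chair();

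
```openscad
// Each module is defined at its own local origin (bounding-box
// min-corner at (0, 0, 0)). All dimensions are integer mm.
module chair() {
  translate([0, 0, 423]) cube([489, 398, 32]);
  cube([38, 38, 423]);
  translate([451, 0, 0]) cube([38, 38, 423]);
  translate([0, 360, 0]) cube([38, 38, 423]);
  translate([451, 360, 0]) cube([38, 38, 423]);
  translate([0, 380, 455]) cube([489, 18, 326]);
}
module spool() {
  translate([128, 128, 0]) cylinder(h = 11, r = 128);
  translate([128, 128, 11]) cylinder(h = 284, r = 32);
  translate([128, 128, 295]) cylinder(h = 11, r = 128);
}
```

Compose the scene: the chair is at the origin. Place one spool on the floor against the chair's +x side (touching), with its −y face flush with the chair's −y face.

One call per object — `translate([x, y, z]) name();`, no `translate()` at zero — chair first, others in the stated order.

chair();
translate([489, 0, 0]) spool();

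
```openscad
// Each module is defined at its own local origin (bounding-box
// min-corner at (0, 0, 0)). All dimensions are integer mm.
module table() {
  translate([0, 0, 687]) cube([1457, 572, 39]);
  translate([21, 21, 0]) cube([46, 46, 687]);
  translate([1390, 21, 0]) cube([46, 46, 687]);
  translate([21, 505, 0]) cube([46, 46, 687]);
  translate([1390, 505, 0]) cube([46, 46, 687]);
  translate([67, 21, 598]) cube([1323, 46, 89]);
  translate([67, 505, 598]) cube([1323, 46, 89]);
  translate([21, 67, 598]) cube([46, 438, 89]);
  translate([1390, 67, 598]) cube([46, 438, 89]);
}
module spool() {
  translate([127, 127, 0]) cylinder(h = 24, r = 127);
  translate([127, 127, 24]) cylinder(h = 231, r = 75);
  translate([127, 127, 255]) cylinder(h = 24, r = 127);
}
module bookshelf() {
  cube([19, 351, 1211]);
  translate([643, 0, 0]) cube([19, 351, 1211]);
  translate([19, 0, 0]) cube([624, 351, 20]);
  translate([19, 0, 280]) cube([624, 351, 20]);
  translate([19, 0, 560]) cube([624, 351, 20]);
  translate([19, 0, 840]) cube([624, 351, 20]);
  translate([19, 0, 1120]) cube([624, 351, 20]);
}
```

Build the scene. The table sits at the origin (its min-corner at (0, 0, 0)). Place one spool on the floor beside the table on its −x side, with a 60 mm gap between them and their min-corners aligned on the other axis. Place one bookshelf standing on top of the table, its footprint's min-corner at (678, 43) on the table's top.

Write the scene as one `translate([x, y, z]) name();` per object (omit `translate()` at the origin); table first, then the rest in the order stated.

table();
translate([-314, 0, 0]) spool();
translate([678, 43, 726]) bookshelf();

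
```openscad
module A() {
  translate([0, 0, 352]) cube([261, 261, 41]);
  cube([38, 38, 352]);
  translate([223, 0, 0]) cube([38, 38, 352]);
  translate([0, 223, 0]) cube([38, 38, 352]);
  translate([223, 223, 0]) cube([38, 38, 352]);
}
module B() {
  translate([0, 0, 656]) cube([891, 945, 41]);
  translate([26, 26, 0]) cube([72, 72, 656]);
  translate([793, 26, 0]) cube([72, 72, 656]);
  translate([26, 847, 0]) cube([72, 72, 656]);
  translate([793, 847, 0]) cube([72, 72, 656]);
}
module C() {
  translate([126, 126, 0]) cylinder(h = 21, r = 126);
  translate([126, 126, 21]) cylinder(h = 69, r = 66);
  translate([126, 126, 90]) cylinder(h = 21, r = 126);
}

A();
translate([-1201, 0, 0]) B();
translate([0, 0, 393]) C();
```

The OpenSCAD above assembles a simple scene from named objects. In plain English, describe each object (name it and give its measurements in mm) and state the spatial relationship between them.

A is a four-legged stool. The seat is 261×261 mm, 41 mm thick, top at z = 393 mm. It stands on four square legs, each 38×38 mm in cross-section, from z = 0 to the seat underside, each flush with a corner of the seat.

B is a table: top 891 mm (x) × 945 mm (y), 41 mm thick, upper face at z = 697 mm, on four 72×72 mm square legs, each inset 26 mm from the nearest pair of top edges, running from z = 0 to the bottom of the top.

C is a spool: two coaxial disc flanges of radius 126 mm and thickness 21 mm, joined by a core cylinder of radius 66 mm and height 69 mm. The lower flange rests on z = 0 and the three cylinders share a vertical axis.

The table is on the floor beside the stool on its −x side. The spool is on top of the stool.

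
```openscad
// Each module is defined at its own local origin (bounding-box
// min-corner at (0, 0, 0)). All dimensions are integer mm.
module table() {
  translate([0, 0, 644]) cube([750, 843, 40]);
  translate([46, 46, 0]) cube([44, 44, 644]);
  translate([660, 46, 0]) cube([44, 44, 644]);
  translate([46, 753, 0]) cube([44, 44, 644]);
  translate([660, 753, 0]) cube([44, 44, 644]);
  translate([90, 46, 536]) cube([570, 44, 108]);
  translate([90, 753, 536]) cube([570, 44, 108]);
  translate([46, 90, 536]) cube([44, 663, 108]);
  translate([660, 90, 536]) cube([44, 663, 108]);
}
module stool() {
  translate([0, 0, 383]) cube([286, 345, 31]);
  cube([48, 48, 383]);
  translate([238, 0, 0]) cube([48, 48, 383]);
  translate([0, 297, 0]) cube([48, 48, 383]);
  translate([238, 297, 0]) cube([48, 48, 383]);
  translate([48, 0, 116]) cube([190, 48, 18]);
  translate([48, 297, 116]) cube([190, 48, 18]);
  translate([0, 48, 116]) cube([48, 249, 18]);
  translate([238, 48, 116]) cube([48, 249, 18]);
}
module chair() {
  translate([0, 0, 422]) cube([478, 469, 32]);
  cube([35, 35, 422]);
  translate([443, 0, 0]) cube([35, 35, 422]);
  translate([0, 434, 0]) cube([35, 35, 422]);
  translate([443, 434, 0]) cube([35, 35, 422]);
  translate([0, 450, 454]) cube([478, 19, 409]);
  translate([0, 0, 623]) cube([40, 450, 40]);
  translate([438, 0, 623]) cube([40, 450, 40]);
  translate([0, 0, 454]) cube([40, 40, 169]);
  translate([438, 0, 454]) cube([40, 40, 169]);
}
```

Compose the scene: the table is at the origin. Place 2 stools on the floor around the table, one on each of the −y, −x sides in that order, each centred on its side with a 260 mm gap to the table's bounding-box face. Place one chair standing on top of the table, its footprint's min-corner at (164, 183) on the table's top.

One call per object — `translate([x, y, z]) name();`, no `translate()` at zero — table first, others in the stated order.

table();
translate([232, -605, 0]) stool();
translate([-546, 249, 0]) stool();
translate([164, 183, 684]) chair();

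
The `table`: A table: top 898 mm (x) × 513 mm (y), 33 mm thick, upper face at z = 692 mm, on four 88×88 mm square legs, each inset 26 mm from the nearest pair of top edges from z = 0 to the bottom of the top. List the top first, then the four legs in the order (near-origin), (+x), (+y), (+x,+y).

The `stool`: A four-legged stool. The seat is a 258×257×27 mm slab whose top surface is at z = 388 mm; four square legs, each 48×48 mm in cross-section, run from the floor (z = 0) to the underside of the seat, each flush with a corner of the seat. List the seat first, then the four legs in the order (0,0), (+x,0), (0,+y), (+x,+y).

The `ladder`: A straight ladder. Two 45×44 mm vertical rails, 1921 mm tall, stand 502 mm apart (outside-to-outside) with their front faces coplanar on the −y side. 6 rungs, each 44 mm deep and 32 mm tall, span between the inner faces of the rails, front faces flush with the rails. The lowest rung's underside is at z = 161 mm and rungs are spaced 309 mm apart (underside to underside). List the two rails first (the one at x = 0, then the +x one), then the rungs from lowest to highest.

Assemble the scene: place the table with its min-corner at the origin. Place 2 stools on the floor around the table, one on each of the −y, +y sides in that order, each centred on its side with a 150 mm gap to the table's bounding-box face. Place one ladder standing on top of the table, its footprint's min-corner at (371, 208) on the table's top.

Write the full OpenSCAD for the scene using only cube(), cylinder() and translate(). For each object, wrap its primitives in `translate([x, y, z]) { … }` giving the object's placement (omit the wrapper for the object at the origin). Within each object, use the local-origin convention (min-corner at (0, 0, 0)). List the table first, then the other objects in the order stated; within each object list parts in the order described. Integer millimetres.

translate([0, 0, 659]) cube([898, 513, 33]);
translate([26, 26, 0]) cube([88, 88, 659]);
translate([784, 26, 0]) cube([88, 88, 659]);
translate([26, 399, 0]) cube([88, 88, 659]);
translate([784, 399, 0]) cube([88, 88, 659]);
translate([320, -407, 0]) {
  translate([0, 0, 361]) cube([258, 257, 27]);
  cube([48, 48, 361]);
  translate([210, 0, 0]) cube([48, 48, 361]);
  translate([0, 209, 0]) cube([48, 48, 361]);
  translate([210, 209, 0]) cube([48, 48, 361]);
}
translate([320, 663, 0]) {
  translate([0, 0, 361]) cube([258, 257, 27]);
  cube([48, 48, 361]);
  translate([210, 0, 0]) cube([48, 48, 361]);
  translate([0, 209, 0]) cube([48, 48, 361]);
  translate([210, 209, 0]) cube([48, 48, 361]);
}
translate([371, 208, 692]) {
  cube([45, 44, 1921]);
  translate([457, 0, 0]) cube([45, 44, 1921]);
  translate([45, 0, 161]) cube([412, 44, 32]);
  translate([45, 0, 470]) cube([412, 44, 32]);
  translate([45, 0, 779]) cube([412, 44, 32]);
  translate([45, 0, 1088]) cube([412, 44, 32]);
  translate([45, 0, 1397]) cube([412, 44, 32]);
  translate([45, 0, 1706]) cube([412, 44, 32]);
}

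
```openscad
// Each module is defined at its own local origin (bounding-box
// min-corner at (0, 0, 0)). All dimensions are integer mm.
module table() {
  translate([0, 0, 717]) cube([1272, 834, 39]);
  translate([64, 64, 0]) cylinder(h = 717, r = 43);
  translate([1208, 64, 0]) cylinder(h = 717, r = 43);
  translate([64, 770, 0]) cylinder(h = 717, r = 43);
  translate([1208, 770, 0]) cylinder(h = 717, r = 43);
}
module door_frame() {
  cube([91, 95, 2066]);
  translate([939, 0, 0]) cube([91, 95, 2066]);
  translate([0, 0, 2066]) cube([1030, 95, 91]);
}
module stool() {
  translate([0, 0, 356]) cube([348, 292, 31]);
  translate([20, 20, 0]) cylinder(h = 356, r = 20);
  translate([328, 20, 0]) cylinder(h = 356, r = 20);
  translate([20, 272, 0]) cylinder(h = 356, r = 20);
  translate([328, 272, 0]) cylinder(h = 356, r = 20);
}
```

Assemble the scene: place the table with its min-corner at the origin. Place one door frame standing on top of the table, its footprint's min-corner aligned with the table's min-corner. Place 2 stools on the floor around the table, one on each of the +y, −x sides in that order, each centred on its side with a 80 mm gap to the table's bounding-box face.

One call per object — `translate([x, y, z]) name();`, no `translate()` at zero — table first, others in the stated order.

table();
translate([0, 0, 756]) door_frame();
translate([462, 914, 0]) stool();
translate([-428, 271, 0]) stool();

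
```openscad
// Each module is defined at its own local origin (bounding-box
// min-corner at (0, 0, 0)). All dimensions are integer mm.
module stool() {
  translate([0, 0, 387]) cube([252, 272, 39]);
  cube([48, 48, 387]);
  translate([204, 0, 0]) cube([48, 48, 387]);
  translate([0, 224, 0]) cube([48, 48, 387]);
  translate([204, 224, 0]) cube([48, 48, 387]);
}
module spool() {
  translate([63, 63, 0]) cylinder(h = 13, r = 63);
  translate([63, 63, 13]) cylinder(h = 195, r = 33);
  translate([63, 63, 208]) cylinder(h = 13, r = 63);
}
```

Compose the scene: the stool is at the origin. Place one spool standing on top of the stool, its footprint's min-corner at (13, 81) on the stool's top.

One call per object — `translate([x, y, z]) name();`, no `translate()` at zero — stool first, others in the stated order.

stool();
translate([13, 81, 426]) spool();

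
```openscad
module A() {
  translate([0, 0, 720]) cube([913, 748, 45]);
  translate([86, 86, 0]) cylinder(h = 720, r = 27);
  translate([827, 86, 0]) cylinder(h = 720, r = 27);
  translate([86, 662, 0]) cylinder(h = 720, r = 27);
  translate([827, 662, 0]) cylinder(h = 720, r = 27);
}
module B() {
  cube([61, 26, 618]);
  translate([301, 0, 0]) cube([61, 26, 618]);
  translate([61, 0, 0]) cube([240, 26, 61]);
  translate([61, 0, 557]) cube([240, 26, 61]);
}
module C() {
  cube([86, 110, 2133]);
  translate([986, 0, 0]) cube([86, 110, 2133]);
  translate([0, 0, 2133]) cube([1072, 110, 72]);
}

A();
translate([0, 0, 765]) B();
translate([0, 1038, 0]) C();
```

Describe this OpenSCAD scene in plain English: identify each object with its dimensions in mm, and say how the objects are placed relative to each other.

A is a table with a 913×748 mm rectangular top, 45 mm thick, top surface at z = 765 mm, supported by four round legs of 54 mm diameter, each leg's bounding box inset 59 mm from the nearest pair of top edges, running from the floor.

B is a picture frame with a 240×496 mm rectangular opening (x by z) and a uniform 61 mm border on every side. Frame depth is 26 mm along y. It is built from two vertical stiles running the full outside height and two horizontal rails spanning the gap between the stiles.

C is a door frame. The clear opening is 900 mm wide and 2133 mm high. Two 86 mm wide jambs, 110 mm deep, stand either side of the opening from the floor to the top of the opening. A 72 mm thick head sits across the top of both jambs, spanning the full outside width of the frame.

The picture frame is on top of the table. The door frame is on the floor beside the table on its +y side.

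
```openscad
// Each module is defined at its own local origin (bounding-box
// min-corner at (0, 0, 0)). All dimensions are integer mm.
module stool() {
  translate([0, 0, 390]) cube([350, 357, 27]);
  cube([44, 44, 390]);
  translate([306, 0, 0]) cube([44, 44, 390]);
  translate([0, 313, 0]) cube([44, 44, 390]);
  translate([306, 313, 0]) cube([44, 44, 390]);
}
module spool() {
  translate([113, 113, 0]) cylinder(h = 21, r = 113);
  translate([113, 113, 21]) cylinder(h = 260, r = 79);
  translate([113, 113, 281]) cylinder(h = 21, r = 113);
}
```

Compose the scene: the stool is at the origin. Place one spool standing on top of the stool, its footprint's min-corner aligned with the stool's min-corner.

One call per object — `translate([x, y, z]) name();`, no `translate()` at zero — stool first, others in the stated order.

stool();
translate([0, 0, 417]) spool();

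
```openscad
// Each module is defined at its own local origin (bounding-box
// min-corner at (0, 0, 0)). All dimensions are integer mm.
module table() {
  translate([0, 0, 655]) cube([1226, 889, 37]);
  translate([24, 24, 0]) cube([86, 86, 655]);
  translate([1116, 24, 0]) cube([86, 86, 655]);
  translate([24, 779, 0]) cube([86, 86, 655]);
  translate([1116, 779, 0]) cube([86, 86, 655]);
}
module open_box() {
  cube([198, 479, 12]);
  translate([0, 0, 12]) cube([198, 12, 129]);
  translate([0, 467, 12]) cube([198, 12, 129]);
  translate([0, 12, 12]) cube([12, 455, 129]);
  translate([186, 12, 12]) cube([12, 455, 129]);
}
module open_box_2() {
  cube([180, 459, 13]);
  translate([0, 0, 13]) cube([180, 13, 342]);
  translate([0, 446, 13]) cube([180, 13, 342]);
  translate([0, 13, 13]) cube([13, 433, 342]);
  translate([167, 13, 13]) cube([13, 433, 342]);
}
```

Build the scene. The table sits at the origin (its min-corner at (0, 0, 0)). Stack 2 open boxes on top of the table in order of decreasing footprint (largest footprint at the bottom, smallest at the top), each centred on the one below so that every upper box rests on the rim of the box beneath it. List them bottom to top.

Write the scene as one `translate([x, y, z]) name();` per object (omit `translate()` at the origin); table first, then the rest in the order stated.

table();
translate([514, 205, 692]) open_box();
translate([523, 215, 833]) open_box_2();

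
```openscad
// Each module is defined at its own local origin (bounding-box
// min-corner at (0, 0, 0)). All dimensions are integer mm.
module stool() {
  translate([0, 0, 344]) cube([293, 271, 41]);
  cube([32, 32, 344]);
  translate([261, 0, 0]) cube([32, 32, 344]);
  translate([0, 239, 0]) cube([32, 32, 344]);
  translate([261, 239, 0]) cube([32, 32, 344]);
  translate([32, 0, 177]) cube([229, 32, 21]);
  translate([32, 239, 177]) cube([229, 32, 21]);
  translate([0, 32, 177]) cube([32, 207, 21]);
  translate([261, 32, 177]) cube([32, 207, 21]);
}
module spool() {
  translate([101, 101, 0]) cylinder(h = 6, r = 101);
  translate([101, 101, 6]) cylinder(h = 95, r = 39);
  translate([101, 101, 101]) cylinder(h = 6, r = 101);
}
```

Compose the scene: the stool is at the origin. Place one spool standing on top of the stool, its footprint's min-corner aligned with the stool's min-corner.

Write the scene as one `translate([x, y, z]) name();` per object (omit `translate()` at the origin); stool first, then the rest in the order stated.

stool();
translate([0, 0, 385]) spool();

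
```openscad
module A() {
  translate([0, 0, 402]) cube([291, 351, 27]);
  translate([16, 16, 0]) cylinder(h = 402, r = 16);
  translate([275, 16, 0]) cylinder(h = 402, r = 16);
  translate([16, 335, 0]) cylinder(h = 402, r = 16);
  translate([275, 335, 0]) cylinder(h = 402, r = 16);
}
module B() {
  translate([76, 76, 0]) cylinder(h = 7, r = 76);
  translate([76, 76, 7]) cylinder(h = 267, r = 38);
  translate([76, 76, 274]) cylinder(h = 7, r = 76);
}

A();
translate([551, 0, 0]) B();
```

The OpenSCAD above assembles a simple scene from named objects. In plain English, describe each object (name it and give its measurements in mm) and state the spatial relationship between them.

A is a four-legged stool. The seat is a 291×351×27 mm slab whose top surface is at z = 429 mm; four round legs, each 32 mm in diameter, run from the floor (z = 0) to the underside of the seat, each leg's axis is inset half a diameter from the nearest pair of seat edges (so the leg's bounding box is flush with the corner).

B is a spool: two coaxial disc flanges of radius 76 mm and thickness 7 mm, joined by a core cylinder of radius 38 mm and height 267 mm. The lower flange rests on z = 0 and the three cylinders share a vertical axis.

The spool is on the floor beside the stool on its +x side.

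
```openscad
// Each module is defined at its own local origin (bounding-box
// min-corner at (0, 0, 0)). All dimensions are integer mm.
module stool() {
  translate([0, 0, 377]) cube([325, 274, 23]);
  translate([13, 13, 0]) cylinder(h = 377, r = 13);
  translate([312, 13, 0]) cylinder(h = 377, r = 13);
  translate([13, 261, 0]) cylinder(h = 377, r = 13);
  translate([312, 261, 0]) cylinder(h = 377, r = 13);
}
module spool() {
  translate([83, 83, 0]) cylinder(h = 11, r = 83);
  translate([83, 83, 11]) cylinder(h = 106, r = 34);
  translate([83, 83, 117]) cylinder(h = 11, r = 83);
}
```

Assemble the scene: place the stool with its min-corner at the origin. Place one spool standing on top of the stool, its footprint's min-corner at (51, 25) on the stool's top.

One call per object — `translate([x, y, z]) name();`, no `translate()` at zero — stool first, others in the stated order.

stool();
translate([51, 25, 400]) spool();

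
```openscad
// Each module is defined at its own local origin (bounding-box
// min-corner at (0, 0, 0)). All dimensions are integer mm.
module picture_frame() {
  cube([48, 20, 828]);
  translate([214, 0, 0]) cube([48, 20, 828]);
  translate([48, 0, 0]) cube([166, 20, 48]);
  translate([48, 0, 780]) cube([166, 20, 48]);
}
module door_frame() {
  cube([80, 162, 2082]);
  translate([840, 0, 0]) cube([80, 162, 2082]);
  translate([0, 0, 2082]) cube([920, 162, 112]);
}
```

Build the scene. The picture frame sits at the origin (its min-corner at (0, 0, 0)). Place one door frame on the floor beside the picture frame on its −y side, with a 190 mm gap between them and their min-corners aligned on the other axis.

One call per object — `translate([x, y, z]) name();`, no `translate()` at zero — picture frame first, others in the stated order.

picture_frame();
translate([0, -352, 0]) door_frame();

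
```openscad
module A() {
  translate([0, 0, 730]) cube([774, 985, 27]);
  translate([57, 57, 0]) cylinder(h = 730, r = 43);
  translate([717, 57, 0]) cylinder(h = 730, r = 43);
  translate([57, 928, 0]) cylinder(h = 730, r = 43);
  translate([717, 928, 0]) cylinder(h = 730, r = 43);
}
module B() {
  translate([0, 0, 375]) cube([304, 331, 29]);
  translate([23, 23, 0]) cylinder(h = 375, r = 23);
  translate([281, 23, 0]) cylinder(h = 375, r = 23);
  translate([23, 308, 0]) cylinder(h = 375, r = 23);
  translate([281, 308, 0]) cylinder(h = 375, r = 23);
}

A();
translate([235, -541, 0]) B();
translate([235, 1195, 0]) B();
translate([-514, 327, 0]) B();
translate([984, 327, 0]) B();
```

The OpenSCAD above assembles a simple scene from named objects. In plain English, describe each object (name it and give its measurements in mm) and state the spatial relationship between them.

A is a table: top 774 mm (x) × 985 mm (y), 27 mm thick, upper face at z = 757 mm, on four round legs of 86 mm diameter, each leg's bounding box inset 14 mm from the nearest pair of top edges, running from z = 0 to the bottom of the top.

B is a simple wooden stool: a rectangular seat 304 mm (x) by 331 mm (y), 29 mm thick, top face at z = 404 mm, on four round legs, each 46 mm in diameter. The legs rest on z = 0, each leg's axis is inset half a diameter from the nearest pair of seat edges (so the leg's bounding box is flush with the corner).

Four stools sit around the table at the −y, +y, −x, +x sides.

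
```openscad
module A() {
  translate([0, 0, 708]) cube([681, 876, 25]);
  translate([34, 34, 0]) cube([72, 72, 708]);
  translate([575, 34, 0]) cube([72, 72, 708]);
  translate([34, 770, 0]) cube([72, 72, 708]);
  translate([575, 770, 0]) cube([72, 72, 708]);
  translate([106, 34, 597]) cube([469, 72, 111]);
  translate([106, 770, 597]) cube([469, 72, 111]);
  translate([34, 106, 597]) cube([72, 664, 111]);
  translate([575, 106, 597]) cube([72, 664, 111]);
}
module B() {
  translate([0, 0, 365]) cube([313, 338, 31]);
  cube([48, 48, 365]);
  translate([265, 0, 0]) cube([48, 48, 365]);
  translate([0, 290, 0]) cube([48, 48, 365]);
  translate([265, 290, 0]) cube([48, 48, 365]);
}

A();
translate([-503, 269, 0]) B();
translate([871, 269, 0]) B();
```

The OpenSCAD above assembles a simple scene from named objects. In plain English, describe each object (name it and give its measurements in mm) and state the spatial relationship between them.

A is a rectangular dining table. The top is 681×876×25 mm with its upper surface at z = 733 mm. It stands on four 72×72 mm square legs, each inset 34 mm from the nearest pair of top edges, running from the floor to the underside of the top. Four apron rails, 72 mm thick and 111 mm tall, run between adjacent legs with their top edges flush with the underside of the top and their outer faces flush with the legs' outer faces.

B is a four-legged stool. The seat is a 313×338×31 mm slab whose top surface is at z = 396 mm; four square legs, each 48×48 mm in cross-section, run from the floor (z = 0) to the underside of the seat, each flush with a corner of the seat.

Two stools sit around the table at the −x, +x sides.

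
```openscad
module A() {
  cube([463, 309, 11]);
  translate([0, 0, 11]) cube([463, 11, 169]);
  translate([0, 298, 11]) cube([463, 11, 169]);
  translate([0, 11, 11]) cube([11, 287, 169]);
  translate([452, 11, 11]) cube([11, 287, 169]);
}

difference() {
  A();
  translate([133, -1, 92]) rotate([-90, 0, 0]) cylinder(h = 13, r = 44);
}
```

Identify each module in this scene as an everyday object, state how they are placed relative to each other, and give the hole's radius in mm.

The subtracted cylinder has r = 44 mm.

A is an open box. The open box has a circular hole through its front wall. The hole's radius is 44 mm.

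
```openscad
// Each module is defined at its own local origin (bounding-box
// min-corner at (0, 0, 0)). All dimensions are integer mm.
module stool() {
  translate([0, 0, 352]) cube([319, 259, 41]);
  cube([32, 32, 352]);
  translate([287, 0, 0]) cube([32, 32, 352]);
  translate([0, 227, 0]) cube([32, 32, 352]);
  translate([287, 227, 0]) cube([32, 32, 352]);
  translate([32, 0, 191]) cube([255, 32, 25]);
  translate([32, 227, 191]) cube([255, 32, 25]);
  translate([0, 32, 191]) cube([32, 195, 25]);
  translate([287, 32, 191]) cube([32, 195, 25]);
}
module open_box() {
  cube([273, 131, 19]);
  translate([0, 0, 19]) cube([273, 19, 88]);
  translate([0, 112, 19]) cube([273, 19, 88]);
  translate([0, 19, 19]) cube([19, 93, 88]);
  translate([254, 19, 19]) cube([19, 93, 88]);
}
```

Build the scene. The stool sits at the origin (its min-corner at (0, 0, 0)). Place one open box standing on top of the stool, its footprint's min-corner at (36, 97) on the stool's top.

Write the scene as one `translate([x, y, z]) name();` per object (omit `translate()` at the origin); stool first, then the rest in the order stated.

stool();
translate([36, 97, 393]) open_box();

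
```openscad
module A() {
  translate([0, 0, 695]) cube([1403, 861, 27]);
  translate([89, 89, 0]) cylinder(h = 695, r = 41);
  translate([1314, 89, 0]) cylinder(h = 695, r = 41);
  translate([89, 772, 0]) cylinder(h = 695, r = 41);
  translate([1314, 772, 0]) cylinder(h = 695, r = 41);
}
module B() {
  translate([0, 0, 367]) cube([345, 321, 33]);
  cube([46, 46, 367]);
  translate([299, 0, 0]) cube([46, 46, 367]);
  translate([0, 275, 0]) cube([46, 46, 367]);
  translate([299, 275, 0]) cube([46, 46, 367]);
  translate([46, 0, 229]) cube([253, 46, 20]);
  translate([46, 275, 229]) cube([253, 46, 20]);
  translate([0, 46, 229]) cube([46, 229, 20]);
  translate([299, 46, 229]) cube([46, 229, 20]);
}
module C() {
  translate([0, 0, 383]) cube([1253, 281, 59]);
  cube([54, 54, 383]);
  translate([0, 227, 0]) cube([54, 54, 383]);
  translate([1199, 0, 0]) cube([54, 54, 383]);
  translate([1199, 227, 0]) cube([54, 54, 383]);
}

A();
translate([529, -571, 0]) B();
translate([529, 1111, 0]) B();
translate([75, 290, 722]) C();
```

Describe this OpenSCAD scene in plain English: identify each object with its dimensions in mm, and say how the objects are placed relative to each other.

A is a rectangular dining table. The top is 1403×861×27 mm with its upper surface at z = 722 mm. It stands on four round legs of 82 mm diameter, each leg's bounding box inset 48 mm from the nearest pair of top edges, running from the floor to the underside of the top.

B is a simple wooden stool: a rectangular seat 345 mm (x) by 321 mm (y), 33 mm thick, top face at z = 400 mm, on four square legs, each 46×46 mm in cross-section. The legs rest on z = 0, each flush with a corner of the seat. Four stretchers, 46 mm wide and 20 mm tall, connect adjacent legs with their undersides at z = 229 mm, each running between the inner faces of the legs it joins and aligned with the legs' outer faces on the other axis.

C is a long wooden bench with a 1253 mm (x) × 281 mm (y) seat, 59 mm thick, its top surface 442 mm above the floor. Four 54 mm square legs at the seat corners, flush with the edges, run from z = 0 to the seat underside.

Two stools sit around the table at the −y, +y sides. The bench is on top of the table, centred.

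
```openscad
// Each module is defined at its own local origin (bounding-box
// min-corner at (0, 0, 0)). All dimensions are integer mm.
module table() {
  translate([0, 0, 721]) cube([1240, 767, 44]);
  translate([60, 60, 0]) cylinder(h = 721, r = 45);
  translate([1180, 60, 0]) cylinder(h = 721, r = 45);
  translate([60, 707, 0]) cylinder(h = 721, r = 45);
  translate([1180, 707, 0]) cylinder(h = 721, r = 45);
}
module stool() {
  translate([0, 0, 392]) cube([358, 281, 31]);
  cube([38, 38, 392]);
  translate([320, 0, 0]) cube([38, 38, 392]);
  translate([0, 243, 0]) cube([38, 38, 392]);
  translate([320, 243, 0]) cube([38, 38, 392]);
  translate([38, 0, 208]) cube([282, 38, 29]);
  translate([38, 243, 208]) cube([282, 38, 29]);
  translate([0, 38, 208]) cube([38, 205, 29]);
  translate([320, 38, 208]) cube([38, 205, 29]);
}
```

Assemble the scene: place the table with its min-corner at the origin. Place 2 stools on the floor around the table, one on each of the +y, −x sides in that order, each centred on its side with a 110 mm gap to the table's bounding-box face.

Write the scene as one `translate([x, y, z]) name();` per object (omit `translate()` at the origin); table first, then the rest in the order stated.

table();
translate([441, 877, 0]) stool();
translate([-468, 243, 0]) stool();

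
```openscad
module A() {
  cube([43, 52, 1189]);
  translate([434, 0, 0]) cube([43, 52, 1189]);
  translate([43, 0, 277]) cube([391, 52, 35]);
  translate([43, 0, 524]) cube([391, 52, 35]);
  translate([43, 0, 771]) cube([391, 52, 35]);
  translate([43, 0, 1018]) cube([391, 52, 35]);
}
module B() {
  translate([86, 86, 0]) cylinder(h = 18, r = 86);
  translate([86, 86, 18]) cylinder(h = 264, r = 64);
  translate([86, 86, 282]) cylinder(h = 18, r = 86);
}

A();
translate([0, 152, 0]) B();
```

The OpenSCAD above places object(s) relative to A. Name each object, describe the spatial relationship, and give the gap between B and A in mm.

The spool's nearest face is 100 mm from the ladder's +y face.

A is a ladder. B is a spool. The spool is on the floor beside the ladder on its +y side. The gap between the spool and the ladder is 100 mm.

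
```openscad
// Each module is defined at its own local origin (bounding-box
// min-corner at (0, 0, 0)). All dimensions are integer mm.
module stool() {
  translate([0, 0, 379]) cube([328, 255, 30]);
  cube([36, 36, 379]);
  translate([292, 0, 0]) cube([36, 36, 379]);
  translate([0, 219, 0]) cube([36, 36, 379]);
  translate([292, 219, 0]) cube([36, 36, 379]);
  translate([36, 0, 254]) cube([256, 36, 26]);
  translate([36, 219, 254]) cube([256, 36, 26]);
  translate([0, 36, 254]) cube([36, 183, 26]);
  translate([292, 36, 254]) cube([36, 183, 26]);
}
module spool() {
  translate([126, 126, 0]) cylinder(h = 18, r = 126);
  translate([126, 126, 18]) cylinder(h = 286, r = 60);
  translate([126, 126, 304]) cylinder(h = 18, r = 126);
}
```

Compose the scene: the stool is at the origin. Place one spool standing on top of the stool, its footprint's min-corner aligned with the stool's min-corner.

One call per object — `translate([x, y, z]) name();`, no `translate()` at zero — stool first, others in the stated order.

stool();
translate([0, 0, 409]) spool();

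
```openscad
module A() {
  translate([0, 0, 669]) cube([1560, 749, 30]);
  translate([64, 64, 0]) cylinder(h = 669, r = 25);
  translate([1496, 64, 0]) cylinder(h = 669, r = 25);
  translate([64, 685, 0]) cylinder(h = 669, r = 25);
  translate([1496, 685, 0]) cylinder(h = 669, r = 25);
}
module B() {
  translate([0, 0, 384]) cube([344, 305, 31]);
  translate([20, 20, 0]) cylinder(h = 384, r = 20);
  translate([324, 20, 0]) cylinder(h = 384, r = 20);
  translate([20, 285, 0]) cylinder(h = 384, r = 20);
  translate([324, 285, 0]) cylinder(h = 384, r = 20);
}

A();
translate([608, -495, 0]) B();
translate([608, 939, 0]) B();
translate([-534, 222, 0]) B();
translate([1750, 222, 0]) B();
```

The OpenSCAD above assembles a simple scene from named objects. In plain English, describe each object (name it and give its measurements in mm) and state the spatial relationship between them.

A is a table: top 1560 mm (x) × 749 mm (y), 30 mm thick, upper face at z = 699 mm, on four round legs of 50 mm diameter, each leg's bounding box inset 39 mm from the nearest pair of top edges, running from z = 0 to the bottom of the top.

B is a simple wooden stool: a rectangular seat 344 mm (x) by 305 mm (y), 31 mm thick, top face at z = 415 mm, on four round legs, each 40 mm in diameter. The legs rest on z = 0, each leg's axis is inset half a diameter from the nearest pair of seat edges (so the leg's bounding box is flush with the corner).

Four stools sit around the table at the −y, +y, −x, +x sides.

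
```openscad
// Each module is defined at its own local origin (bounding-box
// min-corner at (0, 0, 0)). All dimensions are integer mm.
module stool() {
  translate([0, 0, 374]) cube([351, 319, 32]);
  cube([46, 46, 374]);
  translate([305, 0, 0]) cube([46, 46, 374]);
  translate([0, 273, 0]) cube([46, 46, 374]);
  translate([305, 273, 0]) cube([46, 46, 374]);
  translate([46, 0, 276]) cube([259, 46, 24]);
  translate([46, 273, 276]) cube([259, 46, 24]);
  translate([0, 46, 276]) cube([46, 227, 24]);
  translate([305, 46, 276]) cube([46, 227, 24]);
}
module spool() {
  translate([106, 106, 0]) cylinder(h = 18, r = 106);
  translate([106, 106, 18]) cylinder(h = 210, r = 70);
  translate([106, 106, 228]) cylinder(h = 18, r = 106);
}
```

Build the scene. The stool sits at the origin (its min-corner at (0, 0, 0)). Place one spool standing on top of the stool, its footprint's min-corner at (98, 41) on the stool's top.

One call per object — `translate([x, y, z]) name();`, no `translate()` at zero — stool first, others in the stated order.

stool();
translate([98, 41, 406]) spool();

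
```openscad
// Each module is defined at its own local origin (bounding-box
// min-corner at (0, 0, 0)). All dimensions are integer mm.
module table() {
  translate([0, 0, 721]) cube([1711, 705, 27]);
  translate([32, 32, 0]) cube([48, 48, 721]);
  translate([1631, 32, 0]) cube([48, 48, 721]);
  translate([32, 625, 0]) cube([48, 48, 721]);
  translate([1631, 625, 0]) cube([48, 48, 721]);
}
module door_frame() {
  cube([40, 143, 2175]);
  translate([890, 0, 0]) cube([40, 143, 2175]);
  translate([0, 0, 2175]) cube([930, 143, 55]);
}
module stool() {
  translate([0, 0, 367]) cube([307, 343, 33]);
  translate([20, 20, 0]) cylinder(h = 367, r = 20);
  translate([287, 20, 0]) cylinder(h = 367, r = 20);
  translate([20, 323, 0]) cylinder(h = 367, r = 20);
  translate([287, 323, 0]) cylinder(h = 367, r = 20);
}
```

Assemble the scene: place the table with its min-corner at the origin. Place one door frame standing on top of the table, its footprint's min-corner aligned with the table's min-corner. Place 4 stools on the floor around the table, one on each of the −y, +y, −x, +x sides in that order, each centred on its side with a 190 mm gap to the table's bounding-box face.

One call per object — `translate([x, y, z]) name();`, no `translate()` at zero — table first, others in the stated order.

table();
translate([0, 0, 748]) door_frame();
translate([702, -533, 0]) stool();
translate([702, 895, 0]) stool();
translate([-497, 181, 0]) stool();
translate([1901, 181, 0]) stool();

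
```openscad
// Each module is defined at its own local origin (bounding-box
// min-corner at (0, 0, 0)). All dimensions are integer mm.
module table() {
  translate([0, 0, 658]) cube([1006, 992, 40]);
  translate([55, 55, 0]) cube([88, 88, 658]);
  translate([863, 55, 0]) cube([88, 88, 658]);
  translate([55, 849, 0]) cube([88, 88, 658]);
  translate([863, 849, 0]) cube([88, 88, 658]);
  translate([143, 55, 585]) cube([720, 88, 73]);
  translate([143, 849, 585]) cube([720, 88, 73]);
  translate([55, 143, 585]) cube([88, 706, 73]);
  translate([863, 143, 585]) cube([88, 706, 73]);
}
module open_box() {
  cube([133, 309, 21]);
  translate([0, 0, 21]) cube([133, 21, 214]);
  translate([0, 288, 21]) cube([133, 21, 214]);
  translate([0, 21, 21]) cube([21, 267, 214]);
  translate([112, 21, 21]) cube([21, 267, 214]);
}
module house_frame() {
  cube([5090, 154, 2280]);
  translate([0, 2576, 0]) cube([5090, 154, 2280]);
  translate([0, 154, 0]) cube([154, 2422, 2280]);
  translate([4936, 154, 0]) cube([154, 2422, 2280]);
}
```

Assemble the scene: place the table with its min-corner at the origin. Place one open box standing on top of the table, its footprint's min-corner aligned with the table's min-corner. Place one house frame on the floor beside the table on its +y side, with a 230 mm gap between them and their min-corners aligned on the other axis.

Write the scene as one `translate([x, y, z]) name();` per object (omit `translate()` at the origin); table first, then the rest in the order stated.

table();
translate([0, 0, 698]) open_box();
translate([0, 1222, 0]) house_frame();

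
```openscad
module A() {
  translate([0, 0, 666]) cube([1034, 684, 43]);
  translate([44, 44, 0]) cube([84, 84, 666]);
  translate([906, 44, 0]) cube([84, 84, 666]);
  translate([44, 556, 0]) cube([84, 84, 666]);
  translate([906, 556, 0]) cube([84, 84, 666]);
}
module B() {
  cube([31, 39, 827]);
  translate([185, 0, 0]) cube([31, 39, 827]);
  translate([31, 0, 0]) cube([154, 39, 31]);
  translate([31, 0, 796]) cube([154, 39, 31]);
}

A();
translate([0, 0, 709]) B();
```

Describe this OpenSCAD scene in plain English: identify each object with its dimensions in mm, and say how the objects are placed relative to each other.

A is a table: top 1034 mm (x) × 684 mm (y), 43 mm thick, upper face at z = 709 mm, on four 84×84 mm square legs, each inset 44 mm from the nearest pair of top edges, running from z = 0 to the bottom of the top.

B is a picture frame with a 154×765 mm rectangular opening (x by z) and a uniform 31 mm border on every side. Frame depth is 39 mm along y. It is built from two vertical stiles running the full outside height and two horizontal rails spanning the gap between the stiles.

The picture frame is on top of the table.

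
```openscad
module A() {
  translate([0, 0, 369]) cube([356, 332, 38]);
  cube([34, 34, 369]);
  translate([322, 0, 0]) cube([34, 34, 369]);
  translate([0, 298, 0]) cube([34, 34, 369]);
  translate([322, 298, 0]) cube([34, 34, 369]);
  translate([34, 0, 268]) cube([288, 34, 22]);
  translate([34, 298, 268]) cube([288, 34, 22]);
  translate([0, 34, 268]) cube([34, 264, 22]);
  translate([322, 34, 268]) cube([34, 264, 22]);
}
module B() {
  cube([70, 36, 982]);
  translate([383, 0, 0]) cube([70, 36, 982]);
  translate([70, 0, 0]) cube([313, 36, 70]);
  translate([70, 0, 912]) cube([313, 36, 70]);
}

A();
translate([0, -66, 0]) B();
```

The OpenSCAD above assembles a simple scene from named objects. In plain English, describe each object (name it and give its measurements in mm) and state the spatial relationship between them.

A is a four-legged stool. The seat is a 356×332×38 mm slab whose top surface is at z = 407 mm; four square legs, each 34×34 mm in cross-section, run from the floor (z = 0) to the underside of the seat, each flush with a corner of the seat. Four stretchers, 34 mm wide and 22 mm tall, connect adjacent legs with their undersides at z = 268 mm, each running between the inner faces of the legs it joins and aligned with the legs' outer faces on the other axis.

B is a rectangular picture frame lying in the x–z plane (depth along y). The opening is 313 mm wide (x) by 842 mm tall (z), surrounded by a border 70 mm wide on all four sides. The frame is 36 mm deep and is made of two full-height vertical stiles with two horizontal rails fitted between them.

The picture frame is on the floor beside the stool on its −y side.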